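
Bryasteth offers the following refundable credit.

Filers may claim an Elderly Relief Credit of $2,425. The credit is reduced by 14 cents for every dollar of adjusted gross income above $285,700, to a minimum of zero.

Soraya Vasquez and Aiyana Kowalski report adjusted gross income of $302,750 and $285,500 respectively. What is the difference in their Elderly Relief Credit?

Soraya ($302,750): Elderly Relief Credit: 14% of the $17,050 excess over $285,700 is $2,387; credit = $2,425 − $2,387 = $38.
Aiyana ($285,500): Elderly Relief Credit: $285,500 is at or below the $285,700 threshold, so the full $2,425 applies.
Difference: |$38 − $2,425| = $2,387.

$2,387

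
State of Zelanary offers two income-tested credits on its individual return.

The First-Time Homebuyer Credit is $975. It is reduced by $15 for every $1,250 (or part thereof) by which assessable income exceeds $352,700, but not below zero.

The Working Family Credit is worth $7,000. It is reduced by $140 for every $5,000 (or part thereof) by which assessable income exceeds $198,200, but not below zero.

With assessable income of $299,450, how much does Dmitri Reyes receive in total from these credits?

$5,035

First-Time Homebuyer Credit: $299,450 is at or below the $352,700 threshold, so the full $975 applies.
Working Family Credit: income exceeds $198,200 by $101,250, which is 21 full-or-partial $5,000 increments; reduction = 21 × $140 = $2,940, leaving $4,060.
Total: $975 + $4,060 = $5,035.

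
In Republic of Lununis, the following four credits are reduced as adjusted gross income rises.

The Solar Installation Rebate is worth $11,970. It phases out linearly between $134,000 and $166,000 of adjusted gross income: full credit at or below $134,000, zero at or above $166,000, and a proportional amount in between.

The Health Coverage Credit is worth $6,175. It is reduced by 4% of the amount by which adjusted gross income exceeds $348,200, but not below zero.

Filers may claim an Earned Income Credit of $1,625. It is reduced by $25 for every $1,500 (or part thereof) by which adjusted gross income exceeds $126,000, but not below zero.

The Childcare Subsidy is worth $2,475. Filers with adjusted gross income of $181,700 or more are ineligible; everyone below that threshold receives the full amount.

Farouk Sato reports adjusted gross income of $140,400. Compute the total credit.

Solar Installation Rebate: $140,400 is $6,400 into a $32,000 phase-out range, leaving 25,600/32,000 of the credit: $11,970 × 25,600/32,000 = $9,576.
Health Coverage Credit: $140,400 is at or below the $348,200 threshold, so the full $6,175 applies.
Earned Income Credit: income exceeds $126,000 by $14,400, which is 10 full-or-partial $1,500 increments; reduction = 10 × $25 = $250, leaving $1,375.
Childcare Subsidy: $140,400 is below the $181,700 cutoff, so the full $2,475 applies.
Total: $9,576 + $6,175 + $1,375 + $2,475 = $19,601.

$19,601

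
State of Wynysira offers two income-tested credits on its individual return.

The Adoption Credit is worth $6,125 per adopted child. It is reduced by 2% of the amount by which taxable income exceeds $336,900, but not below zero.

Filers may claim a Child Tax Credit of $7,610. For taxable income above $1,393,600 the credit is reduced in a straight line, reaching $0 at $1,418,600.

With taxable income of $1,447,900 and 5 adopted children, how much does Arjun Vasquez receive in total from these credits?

Adoption Credit: base = 5 × $6,125 = $30,625. 2% of the $1,111,000 excess over $336,900 is $22,220; credit = $30,625 − $22,220 = $8,405.
Child Tax Credit: $1,447,900 is at or above $1,418,600, so the credit is $0.
Total: $8,405 + $0 = $8,405.

$8,405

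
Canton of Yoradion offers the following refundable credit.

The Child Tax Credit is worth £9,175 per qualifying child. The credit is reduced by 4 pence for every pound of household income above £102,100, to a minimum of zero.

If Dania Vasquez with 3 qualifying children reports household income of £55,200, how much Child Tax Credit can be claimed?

£27,525

Child Tax Credit: base = 3 × £9,175 = £27,525. £55,200 is at or below the £102,100 threshold, so the full £27,525 applies.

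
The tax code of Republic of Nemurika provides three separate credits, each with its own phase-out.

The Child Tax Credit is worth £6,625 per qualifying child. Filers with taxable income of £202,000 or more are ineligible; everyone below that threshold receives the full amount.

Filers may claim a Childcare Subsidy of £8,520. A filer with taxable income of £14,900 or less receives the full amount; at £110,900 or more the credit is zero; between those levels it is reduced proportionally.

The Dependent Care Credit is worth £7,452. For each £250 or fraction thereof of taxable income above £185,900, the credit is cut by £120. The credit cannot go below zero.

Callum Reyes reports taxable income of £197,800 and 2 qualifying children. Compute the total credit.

£14,942

Child Tax Credit: base = 2 × £6,625 = £13,250. £197,800 is below the £202,000 cutoff, so the full £13,250 applies.
Childcare Subsidy: £197,800 is at or above £110,900, so the credit is £0.
Dependent Care Credit: income exceeds £185,900 by £11,900, which is 48 full-or-partial £250 increments; reduction = 48 × £120 = £5,760, leaving £1,692.
Total: £13,250 + £0 + £1,692 = £14,942.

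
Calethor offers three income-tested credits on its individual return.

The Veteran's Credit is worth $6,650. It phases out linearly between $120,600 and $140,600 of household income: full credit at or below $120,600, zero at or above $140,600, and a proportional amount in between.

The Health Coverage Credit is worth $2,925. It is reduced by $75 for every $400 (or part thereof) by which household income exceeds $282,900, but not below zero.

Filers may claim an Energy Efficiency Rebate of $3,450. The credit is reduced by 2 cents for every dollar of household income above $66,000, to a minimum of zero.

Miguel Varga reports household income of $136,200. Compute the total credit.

$6,434

Veteran's Credit: $136,200 is $15,600 into a $20,000 phase-out range, leaving 4,400/20,000 of the credit: $6,650 × 4,400/20,000 = $1,463.
Health Coverage Credit: $136,200 is at or below the $282,900 threshold, so the full $2,925 applies.
Energy Efficiency Rebate: 2% of the $70,200 excess over $66,000 is $1,404; credit = $3,450 − $1,404 = $2,046.
Total: $1,463 + $2,925 + $2,046 = $6,434.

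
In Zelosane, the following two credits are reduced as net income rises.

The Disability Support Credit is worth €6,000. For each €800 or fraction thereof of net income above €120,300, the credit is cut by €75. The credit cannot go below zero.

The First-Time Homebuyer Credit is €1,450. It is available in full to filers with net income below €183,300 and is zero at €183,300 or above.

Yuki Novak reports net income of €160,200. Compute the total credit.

Disability Support Credit: income exceeds €120,300 by €39,900, which is 50 full-or-partial €800 increments; reduction = 50 × €75 = €3,750, leaving €2,250.
First-Time Homebuyer Credit: €160,200 is below the €183,300 cutoff, so the full €1,450 applies.
Total: €2,250 + €1,450 = €3,700.

€3,700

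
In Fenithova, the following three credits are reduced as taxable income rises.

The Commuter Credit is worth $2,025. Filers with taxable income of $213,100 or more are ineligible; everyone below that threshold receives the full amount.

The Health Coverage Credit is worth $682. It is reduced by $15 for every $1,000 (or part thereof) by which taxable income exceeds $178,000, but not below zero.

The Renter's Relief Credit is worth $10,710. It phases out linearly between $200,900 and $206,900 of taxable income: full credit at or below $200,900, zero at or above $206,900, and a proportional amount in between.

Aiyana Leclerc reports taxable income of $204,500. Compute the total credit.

$6,586

Commuter Credit: $204,500 is below the $213,100 cutoff, so the full $2,025 applies.
Health Coverage Credit: income exceeds $178,000 by $26,500, which is 27 full-or-partial $1,000 increments; reduction = 27 × $15 = $405, leaving $277.
Renter's Relief Credit: $204,500 is $3,600 into a $6,000 phase-out range, leaving 2,400/6,000 of the credit: $10,710 × 2,400/6,000 = $4,284.
Total: $2,025 + $277 + $4,284 = $6,586.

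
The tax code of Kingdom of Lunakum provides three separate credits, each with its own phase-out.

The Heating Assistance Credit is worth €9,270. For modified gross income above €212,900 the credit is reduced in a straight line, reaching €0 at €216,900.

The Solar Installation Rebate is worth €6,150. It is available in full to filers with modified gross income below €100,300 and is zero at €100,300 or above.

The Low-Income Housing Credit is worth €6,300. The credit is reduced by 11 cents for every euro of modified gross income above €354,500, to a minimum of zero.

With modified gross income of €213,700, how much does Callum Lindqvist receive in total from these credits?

€13,716

Heating Assistance Credit: €213,700 is €800 into a €4,000 phase-out range, leaving 3,200/4,000 of the credit: €9,270 × 3,200/4,000 = €7,416.
Solar Installation Rebate: €213,700 meets or exceeds the €100,300 cutoff, so the credit is €0.
Low-Income Housing Credit: €213,700 is at or below the €354,500 threshold, so the full €6,300 applies.
Total: €7,416 + €0 + €6,300 = €13,716.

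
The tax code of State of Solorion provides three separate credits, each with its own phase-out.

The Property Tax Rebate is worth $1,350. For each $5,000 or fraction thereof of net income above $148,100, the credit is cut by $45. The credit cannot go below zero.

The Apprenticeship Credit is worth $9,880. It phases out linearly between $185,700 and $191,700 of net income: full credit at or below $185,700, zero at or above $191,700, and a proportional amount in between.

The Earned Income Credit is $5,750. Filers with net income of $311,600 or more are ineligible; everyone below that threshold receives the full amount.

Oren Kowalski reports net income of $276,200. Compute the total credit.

Property Tax Rebate: income exceeds $148,100 by $128,100, which is 26 full-or-partial $5,000 increments; reduction = 26 × $45 = $1,170, leaving $180.
Apprenticeship Credit: $276,200 is at or above $191,700, so the credit is $0.
Earned Income Credit: $276,200 is below the $311,600 cutoff, so the full $5,750 applies.
Total: $180 + $0 + $5,750 = $5,930.

$5,930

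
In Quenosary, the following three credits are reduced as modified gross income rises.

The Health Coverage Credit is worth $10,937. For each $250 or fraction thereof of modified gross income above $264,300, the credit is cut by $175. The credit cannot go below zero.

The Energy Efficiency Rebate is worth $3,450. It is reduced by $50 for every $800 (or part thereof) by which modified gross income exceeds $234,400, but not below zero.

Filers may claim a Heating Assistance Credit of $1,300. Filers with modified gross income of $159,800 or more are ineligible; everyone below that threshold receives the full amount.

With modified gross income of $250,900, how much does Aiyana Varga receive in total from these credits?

Health Coverage Credit: $250,900 is at or below the $264,300 threshold, so the full $10,937 applies.
Energy Efficiency Rebate: income exceeds $234,400 by $16,500, which is 21 full-or-partial $800 increments; reduction = 21 × $50 = $1,050, leaving $2,400.
Heating Assistance Credit: $250,900 meets or exceeds the $159,800 cutoff, so the credit is $0.
Total: $10,937 + $2,400 + $0 = $13,337.

$13,337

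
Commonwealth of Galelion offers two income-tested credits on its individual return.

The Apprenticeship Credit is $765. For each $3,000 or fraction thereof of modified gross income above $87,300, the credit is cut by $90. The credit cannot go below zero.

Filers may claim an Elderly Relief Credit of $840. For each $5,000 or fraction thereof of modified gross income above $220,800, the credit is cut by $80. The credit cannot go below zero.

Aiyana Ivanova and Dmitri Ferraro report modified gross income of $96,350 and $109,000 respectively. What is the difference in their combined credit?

Aiyana ($96,350): Apprenticeship Credit: income exceeds $87,300 by $9,050, which is 4 full-or-partial $3,000 increments; reduction = 4 × $90 = $360, leaving $405. Elderly Relief Credit: $96,350 is at or below the $220,800 threshold, so the full $840 applies. total $405 + $840 = $1,245
Dmitri ($109,000): Apprenticeship Credit: income exceeds $87,300 by $21,700, which is 8 full-or-partial $3,000 increments; reduction = 8 × $90 = $720, leaving $45. Elderly Relief Credit: $109,000 is at or below the $220,800 threshold, so the full $840 applies. total $45 + $840 = $885
Difference: |$1,245 − $885| = $360.

$360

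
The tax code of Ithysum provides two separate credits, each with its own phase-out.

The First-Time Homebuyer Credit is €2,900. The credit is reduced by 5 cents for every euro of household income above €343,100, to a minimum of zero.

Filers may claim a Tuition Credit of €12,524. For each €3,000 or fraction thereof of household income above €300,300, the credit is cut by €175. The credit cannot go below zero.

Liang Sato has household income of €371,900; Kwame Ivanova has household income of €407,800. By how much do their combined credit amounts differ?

Liang (€371,900): First-Time Homebuyer Credit: 5% of the €28,800 excess over €343,100 is €1,440; credit = €2,900 − €1,440 = €1,460. Tuition Credit: income exceeds €300,300 by €71,600, which is 24 full-or-partial €3,000 increments; reduction = 24 × €175 = €4,200, leaving €8,324. total €1,460 + €8,324 = €9,784
Kwame (€407,800): First-Time Homebuyer Credit: 5% of the €64,700 excess over €343,100 is €3,235 ≥ base, so the credit is €0. Tuition Credit: income exceeds €300,300 by €107,500, which is 36 full-or-partial €3,000 increments; reduction = 36 × €175 = €6,300, leaving €6,224. total €0 + €6,224 = €6,224
Difference: |€9,784 − €6,224| = €3,560.

€3,560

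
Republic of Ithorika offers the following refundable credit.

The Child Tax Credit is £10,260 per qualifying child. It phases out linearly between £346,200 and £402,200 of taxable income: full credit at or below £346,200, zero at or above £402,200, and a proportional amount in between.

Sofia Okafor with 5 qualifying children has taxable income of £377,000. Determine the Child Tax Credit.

£23,085

Child Tax Credit: base = 5 × £10,260 = £51,300. £377,000 is £30,800 into a £56,000 phase-out range, leaving 25,200/56,000 of the credit: £51,300 × 25,200/56,000 = £23,085.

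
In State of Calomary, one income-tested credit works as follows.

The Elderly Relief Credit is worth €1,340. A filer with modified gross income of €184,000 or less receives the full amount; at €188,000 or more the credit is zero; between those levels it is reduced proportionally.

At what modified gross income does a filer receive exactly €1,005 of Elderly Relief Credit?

€185,000

€1,005 is 1,005/1,340 of the full €1,340, so 335/1,340 of the €4,000 range has been used: income = €184,000 + €4,000 × 335/1,340 = €185,000.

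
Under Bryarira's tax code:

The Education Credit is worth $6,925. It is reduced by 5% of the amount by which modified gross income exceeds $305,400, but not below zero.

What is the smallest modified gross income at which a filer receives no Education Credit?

$443,900

The credit falls by 5% of each dollar above $305,400, so it reaches zero when the excess is $6,925 / 5% = $138,500: income = $305,400 + $138,500 = $443,900.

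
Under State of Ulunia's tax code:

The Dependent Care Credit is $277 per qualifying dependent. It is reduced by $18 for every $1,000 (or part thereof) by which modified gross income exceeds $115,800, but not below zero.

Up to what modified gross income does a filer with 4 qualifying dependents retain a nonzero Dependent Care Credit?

$176,800

Full credit = 4 × $277 = $1,108.
After 61 increments the reduction is 61 × $18 = $1,098, leaving $10; one more increment wipes it out. Increment 61 ends at excess 61 × $1,000 = $61,000, so the highest qualifying income is $115,800 + $61,000 = $176,800.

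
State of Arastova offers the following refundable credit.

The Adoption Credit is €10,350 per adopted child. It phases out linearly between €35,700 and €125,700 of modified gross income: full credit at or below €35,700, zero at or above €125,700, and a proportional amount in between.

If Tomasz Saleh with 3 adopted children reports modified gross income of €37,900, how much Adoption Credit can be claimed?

€30,291

Adoption Credit: base = 3 × €10,350 = €31,050. €37,900 is €2,200 into a €90,000 phase-out range, leaving 87,800/90,000 of the credit: €31,050 × 87,800/90,000 = €30,291.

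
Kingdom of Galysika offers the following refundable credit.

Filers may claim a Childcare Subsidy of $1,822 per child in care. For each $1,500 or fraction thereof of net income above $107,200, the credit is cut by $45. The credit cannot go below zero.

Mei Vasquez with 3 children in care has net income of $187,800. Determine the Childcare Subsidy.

$3,036

Childcare Subsidy: base = 3 × $1,822 = $5,466. income exceeds $107,200 by $80,600, which is 54 full-or-partial $1,500 increments; reduction = 54 × $45 = $2,430, leaving $3,036.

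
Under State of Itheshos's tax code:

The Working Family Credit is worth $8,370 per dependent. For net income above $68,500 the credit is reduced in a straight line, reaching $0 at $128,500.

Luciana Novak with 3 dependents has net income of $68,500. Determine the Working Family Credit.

Working Family Credit: base = 3 × $8,370 = $25,110. $68,500 is at or below the $68,500 threshold, so the full $25,110 applies.

$25,110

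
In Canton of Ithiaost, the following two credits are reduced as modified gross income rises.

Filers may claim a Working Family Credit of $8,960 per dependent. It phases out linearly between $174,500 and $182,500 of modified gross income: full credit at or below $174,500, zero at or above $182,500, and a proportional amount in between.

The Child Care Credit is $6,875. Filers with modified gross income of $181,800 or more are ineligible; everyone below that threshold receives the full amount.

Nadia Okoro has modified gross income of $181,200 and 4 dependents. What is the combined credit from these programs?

Working Family Credit: base = 4 × $8,960 = $35,840. $181,200 is $6,700 into a $8,000 phase-out range, leaving 1,300/8,000 of the credit: $35,840 × 1,300/8,000 = $5,824.
Child Care Credit: $181,200 is below the $181,800 cutoff, so the full $6,875 applies.
Total: $5,824 + $6,875 = $12,699.

$12,699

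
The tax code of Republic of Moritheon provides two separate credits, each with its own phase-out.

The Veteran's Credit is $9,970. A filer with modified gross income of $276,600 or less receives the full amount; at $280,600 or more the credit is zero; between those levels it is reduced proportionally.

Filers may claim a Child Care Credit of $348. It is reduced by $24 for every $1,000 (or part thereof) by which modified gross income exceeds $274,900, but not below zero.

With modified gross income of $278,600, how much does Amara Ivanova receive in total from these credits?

$5,237

Veteran's Credit: $278,600 is $2,000 into a $4,000 phase-out range, leaving 2,000/4,000 of the credit: $9,970 × 2,000/4,000 = $4,985.
Child Care Credit: income exceeds $274,900 by $3,700, which is 4 full-or-partial $1,000 increments; reduction = 4 × $24 = $96, leaving $252.
Total: $4,985 + $252 = $5,237.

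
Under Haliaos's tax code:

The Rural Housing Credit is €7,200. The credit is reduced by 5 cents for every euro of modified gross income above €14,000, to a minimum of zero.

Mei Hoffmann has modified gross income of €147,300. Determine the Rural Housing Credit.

Rural Housing Credit: 5% of the €133,300 excess over €14,000 is €6,665; credit = €7,200 − €6,665 = €535.

€535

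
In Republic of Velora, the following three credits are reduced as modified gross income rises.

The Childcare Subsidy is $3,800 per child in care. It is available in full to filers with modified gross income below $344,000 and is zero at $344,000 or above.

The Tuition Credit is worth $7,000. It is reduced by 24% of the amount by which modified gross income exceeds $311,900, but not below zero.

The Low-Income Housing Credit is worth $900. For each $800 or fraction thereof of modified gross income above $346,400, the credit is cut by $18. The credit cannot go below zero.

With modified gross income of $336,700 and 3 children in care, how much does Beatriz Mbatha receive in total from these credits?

$13,348

Childcare Subsidy: base = 3 × $3,800 = $11,400. $336,700 is below the $344,000 cutoff, so the full $11,400 applies.
Tuition Credit: 24% of the $24,800 excess over $311,900 is $5,952; credit = $7,000 − $5,952 = $1,048.
Low-Income Housing Credit: $336,700 is at or below the $346,400 threshold, so the full $900 applies.
Total: $11,400 + $1,048 + $900 = $13,348.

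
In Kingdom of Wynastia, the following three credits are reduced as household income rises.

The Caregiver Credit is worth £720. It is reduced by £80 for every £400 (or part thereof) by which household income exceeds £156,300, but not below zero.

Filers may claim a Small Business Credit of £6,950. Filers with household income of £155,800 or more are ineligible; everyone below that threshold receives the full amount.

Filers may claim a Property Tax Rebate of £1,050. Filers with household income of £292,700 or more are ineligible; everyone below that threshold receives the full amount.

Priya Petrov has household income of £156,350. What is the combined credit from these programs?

Caregiver Credit: income exceeds £156,300 by £50, which is 1 full-or-partial £400 increment; reduction = 1 × £80 = £80, leaving £640.
Small Business Credit: £156,350 meets or exceeds the £155,800 cutoff, so the credit is £0.
Property Tax Rebate: £156,350 is below the £292,700 cutoff, so the full £1,050 applies.
Total: £640 + £0 + £1,050 = £1,690.

£1,690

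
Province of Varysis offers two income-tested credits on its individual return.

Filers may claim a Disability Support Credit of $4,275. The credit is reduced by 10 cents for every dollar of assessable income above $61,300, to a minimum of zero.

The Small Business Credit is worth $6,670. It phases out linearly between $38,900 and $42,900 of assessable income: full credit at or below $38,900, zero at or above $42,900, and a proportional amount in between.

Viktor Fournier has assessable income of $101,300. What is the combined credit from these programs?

$275

Disability Support Credit: 10% of the $40,000 excess over $61,300 is $4,000; credit = $4,275 − $4,000 = $275.
Small Business Credit: $101,300 is at or above $42,900, so the credit is $0.
Total: $275 + $0 = $275.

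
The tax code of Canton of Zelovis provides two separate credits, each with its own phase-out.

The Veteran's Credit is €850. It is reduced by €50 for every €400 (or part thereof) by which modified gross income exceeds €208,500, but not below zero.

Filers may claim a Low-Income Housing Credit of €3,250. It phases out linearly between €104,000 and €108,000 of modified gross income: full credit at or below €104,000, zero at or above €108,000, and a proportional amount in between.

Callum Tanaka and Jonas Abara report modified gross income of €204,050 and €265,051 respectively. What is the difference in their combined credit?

€850

Callum (€204,050): Veteran's Credit: €204,050 is at or below the €208,500 threshold, so the full €850 applies. Low-Income Housing Credit: €204,050 is at or above €108,000, so the credit is €0. total €850 + €0 = €850
Jonas (€265,051): Veteran's Credit: income exceeds €208,500 by €56,551 → 142 increments × €50 = €7,100 ≥ base, so the credit is €0. Low-Income Housing Credit: €265,051 is at or above €108,000, so the credit is €0. total €0 + €0 = €0
Difference: |€850 − €0| = €850.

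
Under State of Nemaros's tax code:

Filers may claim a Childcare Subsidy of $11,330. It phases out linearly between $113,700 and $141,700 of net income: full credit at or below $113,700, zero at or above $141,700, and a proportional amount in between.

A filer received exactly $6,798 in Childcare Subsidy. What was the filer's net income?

$124,900

$6,798 is 6,798/11,330 of the full $11,330, so 4,532/11,330 of the $28,000 range has been used: income = $113,700 + $28,000 × 4,532/11,330 = $124,900.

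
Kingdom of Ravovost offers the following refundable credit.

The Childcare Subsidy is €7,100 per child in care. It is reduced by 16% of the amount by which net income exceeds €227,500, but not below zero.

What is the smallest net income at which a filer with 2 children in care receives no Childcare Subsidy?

Full credit = 2 × €7,100 = €14,200.
The credit falls by 16% of each euro above €227,500, so it reaches zero when the excess is €14,200 / 16% = €88,750: income = €227,500 + €88,750 = €316,250.

€316,250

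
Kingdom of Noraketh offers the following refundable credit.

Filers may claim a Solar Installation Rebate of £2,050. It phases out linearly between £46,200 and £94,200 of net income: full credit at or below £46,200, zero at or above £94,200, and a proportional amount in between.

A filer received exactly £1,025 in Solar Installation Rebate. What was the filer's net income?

£1,025 is 1,025/2,050 of the full £2,050, so 1,025/2,050 of the £48,000 range has been used: income = £46,200 + £48,000 × 1,025/2,050 = £70,200.

£70,200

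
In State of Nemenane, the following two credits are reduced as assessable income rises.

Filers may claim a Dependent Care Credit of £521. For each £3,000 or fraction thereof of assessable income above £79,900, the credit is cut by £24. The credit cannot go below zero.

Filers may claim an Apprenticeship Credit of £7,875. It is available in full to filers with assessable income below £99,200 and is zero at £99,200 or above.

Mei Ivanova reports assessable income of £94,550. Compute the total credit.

Dependent Care Credit: income exceeds £79,900 by £14,650, which is 5 full-or-partial £3,000 increments; reduction = 5 × £24 = £120, leaving £401.
Apprenticeship Credit: £94,550 is below the £99,200 cutoff, so the full £7,875 applies.
Total: £401 + £7,875 = £8,276.

£8,276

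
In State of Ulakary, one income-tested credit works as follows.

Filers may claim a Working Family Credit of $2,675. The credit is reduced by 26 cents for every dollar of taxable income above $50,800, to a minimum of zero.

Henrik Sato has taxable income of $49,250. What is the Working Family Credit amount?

$2,675

Working Family Credit: $49,250 is at or below the $50,800 threshold, so the full $2,675 applies.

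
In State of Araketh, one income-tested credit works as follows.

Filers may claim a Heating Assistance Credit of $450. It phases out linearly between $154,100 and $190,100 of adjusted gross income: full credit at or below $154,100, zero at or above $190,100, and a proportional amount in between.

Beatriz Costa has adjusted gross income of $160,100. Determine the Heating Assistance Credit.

Heating Assistance Credit: $160,100 is $6,000 into a $36,000 phase-out range, leaving 30,000/36,000 of the credit: $450 × 30,000/36,000 = $375.

$375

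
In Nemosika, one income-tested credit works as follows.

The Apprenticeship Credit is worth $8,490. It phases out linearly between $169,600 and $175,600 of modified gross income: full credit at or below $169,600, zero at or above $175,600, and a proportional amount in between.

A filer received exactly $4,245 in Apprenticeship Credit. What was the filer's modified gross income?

$172,600

$4,245 is 4,245/8,490 of the full $8,490, so 4,245/8,490 of the $6,000 range has been used: income = $169,600 + $6,000 × 4,245/8,490 = $172,600.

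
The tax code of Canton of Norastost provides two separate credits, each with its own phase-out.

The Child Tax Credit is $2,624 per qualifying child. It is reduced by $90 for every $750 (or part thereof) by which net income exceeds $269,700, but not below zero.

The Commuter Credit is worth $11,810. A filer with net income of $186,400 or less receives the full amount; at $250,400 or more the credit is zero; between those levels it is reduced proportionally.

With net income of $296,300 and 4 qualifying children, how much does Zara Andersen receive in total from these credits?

$7,256

Child Tax Credit: base = 4 × $2,624 = $10,496. income exceeds $269,700 by $26,600, which is 36 full-or-partial $750 increments; reduction = 36 × $90 = $3,240, leaving $7,256.
Commuter Credit: $296,300 is at or above $250,400, so the credit is $0.
Total: $7,256 + $0 = $7,256.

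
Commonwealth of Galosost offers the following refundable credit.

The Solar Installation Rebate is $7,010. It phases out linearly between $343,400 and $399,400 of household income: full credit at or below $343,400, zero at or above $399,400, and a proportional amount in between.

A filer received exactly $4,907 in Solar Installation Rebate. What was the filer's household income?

$360,200

$4,907 is 4,907/7,010 of the full $7,010, so 2,103/7,010 of the $56,000 range has been used: income = $343,400 + $56,000 × 2,103/7,010 = $360,200.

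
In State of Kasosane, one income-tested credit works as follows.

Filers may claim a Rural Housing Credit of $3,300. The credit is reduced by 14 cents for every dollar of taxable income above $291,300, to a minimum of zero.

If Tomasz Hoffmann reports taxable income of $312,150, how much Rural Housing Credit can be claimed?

Rural Housing Credit: 14% of the $20,850 excess over $291,300 is $2,919; credit = $3,300 − $2,919 = $381.

$381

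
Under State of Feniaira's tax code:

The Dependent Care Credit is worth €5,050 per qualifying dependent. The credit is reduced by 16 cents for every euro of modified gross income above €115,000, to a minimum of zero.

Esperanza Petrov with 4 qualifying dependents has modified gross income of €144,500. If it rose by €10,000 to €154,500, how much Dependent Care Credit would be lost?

At €144,500 — base = 4 × €5,050 = €20,200. 16% of the €29,500 excess over €115,000 is €4,720; credit = €20,200 − €4,720 = €15,480.
At €154,500 — base = 4 × €5,050 = €20,200. 16% of the €39,500 excess over €115,000 is €6,320; credit = €20,200 − €6,320 = €13,880.
Lost: €15,480 − €13,880 = €1,600.

€1,600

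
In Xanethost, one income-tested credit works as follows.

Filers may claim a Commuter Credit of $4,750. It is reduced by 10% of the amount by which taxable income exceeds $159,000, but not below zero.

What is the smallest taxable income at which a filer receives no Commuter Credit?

$206,500

The credit falls by 10% of each dollar above $159,000, so it reaches zero when the excess is $4,750 / 10% = $47,500: income = $159,000 + $47,500 = $206,500.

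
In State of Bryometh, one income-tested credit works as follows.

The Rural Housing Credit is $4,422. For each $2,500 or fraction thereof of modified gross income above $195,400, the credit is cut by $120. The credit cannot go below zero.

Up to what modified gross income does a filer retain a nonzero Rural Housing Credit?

$285,400

After 36 increments the reduction is 36 × $120 = $4,320, leaving $102; one more increment wipes it out. Increment 36 ends at excess 36 × $2,500 = $90,000, so the highest qualifying income is $195,400 + $90,000 = $285,400.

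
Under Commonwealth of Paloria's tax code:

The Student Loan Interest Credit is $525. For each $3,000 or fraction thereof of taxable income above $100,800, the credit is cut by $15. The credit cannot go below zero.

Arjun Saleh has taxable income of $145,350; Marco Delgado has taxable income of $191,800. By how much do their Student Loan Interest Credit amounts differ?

Arjun ($145,350): Student Loan Interest Credit: income exceeds $100,800 by $44,550, which is 15 full-or-partial $3,000 increments; reduction = 15 × $15 = $225, leaving $300.
Marco ($191,800): Student Loan Interest Credit: income exceeds $100,800 by $91,000, which is 31 full-or-partial $3,000 increments; reduction = 31 × $15 = $465, leaving $60.
Difference: |$300 − $60| = $240.

$240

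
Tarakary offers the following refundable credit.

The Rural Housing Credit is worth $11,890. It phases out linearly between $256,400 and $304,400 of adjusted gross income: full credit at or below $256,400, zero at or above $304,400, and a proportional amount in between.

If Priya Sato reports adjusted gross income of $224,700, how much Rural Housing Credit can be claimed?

Rural Housing Credit: $224,700 is at or below the $256,400 threshold, so the full $11,890 applies.

$11,890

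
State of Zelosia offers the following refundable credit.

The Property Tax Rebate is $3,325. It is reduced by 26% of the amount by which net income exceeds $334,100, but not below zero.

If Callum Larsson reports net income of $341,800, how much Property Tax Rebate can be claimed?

Property Tax Rebate: 26% of the $7,700 excess over $334,100 is $2,002; credit = $3,325 − $2,002 = $1,323.

$1,323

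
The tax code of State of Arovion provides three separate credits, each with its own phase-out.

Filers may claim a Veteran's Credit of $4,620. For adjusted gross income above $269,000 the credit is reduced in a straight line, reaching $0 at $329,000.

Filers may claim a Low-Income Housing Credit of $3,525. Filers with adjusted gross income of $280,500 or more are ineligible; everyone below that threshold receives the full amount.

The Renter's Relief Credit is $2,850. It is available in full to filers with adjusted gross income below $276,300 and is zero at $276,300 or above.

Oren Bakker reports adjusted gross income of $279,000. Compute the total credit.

$7,375

Veteran's Credit: $279,000 is $10,000 into a $60,000 phase-out range, leaving 50,000/60,000 of the credit: $4,620 × 50,000/60,000 = $3,850.
Low-Income Housing Credit: $279,000 is below the $280,500 cutoff, so the full $3,525 applies.
Renter's Relief Credit: $279,000 meets or exceeds the $276,300 cutoff, so the credit is $0.
Total: $3,850 + $3,525 + $0 = $7,375.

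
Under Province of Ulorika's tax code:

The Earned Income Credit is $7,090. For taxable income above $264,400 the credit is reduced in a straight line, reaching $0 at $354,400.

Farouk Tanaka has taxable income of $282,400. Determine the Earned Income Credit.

Earned Income Credit: $282,400 is $18,000 into a $90,000 phase-out range, leaving 72,000/90,000 of the credit: $7,090 × 72,000/90,000 = $5,672.

$5,672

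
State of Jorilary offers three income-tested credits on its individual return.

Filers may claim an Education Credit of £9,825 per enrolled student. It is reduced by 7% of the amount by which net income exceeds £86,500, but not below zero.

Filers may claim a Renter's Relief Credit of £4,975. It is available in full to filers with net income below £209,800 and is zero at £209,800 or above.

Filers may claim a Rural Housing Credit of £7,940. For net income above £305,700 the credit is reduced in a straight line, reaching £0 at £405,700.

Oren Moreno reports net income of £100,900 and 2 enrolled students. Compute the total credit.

£31,557

Education Credit: base = 2 × £9,825 = £19,650. 7% of the £14,400 excess over £86,500 is £1,008; credit = £19,650 − £1,008 = £18,642.
Renter's Relief Credit: £100,900 is below the £209,800 cutoff, so the full £4,975 applies.
Rural Housing Credit: £100,900 is at or below the £305,700 threshold, so the full £7,940 applies.
Total: £18,642 + £4,975 + £7,940 = £31,557.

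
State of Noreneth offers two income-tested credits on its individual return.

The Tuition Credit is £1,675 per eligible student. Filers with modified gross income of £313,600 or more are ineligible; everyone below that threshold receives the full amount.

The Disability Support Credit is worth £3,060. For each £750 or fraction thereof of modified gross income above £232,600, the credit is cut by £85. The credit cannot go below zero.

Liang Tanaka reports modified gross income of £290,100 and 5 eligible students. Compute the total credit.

Tuition Credit: base = 5 × £1,675 = £8,375. £290,100 is below the £313,600 cutoff, so the full £8,375 applies.
Disability Support Credit: income exceeds £232,600 by £57,500 → 77 increments × £85 = £6,545 ≥ base, so the credit is £0.
Total: £8,375 + £0 = £8,375.

£8,375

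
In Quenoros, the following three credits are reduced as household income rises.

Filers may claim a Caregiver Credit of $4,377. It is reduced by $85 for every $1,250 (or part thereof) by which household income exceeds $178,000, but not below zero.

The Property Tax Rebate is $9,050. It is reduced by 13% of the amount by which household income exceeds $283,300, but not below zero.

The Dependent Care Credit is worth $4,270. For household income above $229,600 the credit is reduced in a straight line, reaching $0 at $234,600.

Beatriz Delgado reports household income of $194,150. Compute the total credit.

$16,592

Caregiver Credit: income exceeds $178,000 by $16,150, which is 13 full-or-partial $1,250 increments; reduction = 13 × $85 = $1,105, leaving $3,272.
Property Tax Rebate: $194,150 is at or below the $283,300 threshold, so the full $9,050 applies.
Dependent Care Credit: $194,150 is at or below the $229,600 threshold, so the full $4,270 applies.
Total: $3,272 + $9,050 + $4,270 = $16,592.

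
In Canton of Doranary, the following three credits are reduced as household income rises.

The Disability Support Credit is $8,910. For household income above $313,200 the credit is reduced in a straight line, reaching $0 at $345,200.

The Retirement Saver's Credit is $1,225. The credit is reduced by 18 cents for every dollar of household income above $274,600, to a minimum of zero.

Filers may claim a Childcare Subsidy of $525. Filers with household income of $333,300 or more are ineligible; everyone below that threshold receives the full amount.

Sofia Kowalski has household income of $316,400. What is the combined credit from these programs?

$8,544

Disability Support Credit: $316,400 is $3,200 into a $32,000 phase-out range, leaving 28,800/32,000 of the credit: $8,910 × 28,800/32,000 = $8,019.
Retirement Saver's Credit: 18% of the $41,800 excess over $274,600 is $7,524 ≥ base, so the credit is $0.
Childcare Subsidy: $316,400 is below the $333,300 cutoff, so the full $525 applies.
Total: $8,019 + $0 + $525 = $8,544.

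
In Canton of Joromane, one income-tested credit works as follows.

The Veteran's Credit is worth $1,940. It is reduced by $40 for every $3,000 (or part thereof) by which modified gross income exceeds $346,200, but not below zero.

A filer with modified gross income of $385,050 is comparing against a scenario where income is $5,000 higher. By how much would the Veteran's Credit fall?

$80

At $385,050 — income exceeds $346,200 by $38,850, which is 13 full-or-partial $3,000 increments; reduction = 13 × $40 = $520, leaving $1,420.
At $390,050 — income exceeds $346,200 by $43,850, which is 15 full-or-partial $3,000 increments; reduction = 15 × $40 = $600, leaving $1,340.
Lost: $1,420 − $1,340 = $80.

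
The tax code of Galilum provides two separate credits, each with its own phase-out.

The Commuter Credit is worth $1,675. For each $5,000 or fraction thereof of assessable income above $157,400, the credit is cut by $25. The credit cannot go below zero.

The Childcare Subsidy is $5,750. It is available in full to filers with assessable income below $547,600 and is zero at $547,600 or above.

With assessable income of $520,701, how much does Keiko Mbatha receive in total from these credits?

Commuter Credit: income exceeds $157,400 by $363,301 → 73 increments × $25 = $1,825 ≥ base, so the credit is $0.
Childcare Subsidy: $520,701 is below the $547,600 cutoff, so the full $5,750 applies.
Total: $0 + $5,750 = $5,750.

$5,750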